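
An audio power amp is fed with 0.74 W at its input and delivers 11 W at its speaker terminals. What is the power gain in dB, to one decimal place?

11.7 dB

Power is a power quantity, so gain = 10·log₁₀(P_out/P_in).
10·log₁₀(11/0.74) = 10·log₁₀(14.86) = 11.7 dB.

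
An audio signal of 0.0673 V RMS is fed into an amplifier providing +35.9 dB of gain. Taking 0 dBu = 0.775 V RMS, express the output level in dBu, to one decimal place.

Input level: 20·log₁₀(0.0673/0.775) = -21.23 dBu.
Output: -21.23 + 35.9 = +14.7 dBu.

+14.7 dBu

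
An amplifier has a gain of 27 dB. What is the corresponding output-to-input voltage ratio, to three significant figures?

Voltage ratio = 10^(dB/20).
10^(27/20) = 10^(1.350) = 22.4.

22.4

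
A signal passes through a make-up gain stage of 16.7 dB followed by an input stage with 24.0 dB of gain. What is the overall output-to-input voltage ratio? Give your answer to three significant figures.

Net gain = 16.7 + 24.0 = 40.7 dB.
Voltage ratio = 10^(40.7/20) = 108.

108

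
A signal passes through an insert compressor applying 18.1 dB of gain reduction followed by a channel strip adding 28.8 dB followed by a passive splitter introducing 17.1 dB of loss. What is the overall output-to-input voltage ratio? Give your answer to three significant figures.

0.479

Net gain = (−18.1) + 28.8 + (−17.1) = -6.4 dB.
Voltage ratio = 10^(-6.4/20) = 0.479.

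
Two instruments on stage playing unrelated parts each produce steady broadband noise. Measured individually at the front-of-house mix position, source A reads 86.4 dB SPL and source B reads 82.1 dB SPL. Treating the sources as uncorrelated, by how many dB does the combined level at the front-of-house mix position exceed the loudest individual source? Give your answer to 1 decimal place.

Uncorrelated sources add in intensity (power), not in dB.
L_total = 10·log₁₀(10^(86.4/10) + 10^(82.1/10)) = 87.77 dB SPL.
Excess over the loudest (86.4 dB): 87.77 − 86.4 = 1.4 dB.

1.4 dB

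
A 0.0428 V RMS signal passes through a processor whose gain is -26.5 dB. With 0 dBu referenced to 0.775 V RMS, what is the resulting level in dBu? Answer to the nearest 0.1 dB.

-51.7 dBu

Input level: 20·log₁₀(0.0428/0.775) = -25.16 dBu.
Output: -25.16 − 26.5 = -51.7 dBu.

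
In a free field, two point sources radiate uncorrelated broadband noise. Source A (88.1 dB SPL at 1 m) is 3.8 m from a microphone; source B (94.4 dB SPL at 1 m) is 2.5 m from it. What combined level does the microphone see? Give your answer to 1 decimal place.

At the listener: L_A = 88.1 − 20·log₁₀(3.8) = 76.50 dB; L_B = 94.4 − 20·log₁₀(2.5) = 86.44 dB.
Combined: 10·log₁₀(10^(76.50/10)+10^(86.44/10)) = 86.9 dB SPL.

86.9 dB SPL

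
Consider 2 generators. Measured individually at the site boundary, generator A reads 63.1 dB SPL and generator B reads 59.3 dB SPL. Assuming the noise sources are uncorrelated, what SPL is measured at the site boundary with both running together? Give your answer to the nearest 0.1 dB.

Incoherent sources sum as intensities:
L_total = 10·log₁₀(10^(63.1/10) + 10^(59.3/10)) = 10·log₁₀(2893000) = 64.6 dB SPL.

64.6 dB SPL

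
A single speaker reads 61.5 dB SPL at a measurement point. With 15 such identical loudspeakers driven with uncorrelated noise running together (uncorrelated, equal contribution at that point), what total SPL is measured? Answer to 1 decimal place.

15 equal incoherent sources raise the level by 10·log₁₀(15) = 11.76 dB.
L_total = 61.5 + 11.76 = 73.3 dB SPL.

73.3 dB SPL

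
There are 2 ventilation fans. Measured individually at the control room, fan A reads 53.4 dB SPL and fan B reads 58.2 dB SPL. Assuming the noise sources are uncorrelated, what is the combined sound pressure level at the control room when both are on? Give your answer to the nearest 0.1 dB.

59.4 dB SPL

Incoherent sources sum as intensities:
L_total = 10·log₁₀(10^(53.4/10) + 10^(58.2/10)) = 10·log₁₀(879500) = 59.4 dB SPL.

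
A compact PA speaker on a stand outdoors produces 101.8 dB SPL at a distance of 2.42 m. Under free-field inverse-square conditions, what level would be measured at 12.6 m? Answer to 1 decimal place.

Free-field point source: level drops by 20·log₁₀ of the distance ratio.
ΔL = −20·log₁₀(12.6/2.42) = -14.33 dB, so L₂ = 101.8 + (-14.33) = 87.5 dB SPL.

87.5 dB SPL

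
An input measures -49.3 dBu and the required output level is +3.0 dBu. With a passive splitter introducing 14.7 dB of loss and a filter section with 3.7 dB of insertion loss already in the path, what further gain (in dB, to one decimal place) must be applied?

The required make-up gain is the shortfall in the dB sum.
G = +3.0 − (-49.3) + 14.7 + 3.7 = 70.7 dB.

70.7 dB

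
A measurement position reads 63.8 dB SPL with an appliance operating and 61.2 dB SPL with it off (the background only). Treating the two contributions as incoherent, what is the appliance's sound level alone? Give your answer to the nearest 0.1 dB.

60.3 dB SPL

Subtract intensities: L_src = 10·log₁₀(10^(L_total/10) − 10^(L_bg/10)).
L_src = 10·log₁₀(10^(63.8/10) − 10^(61.2/10)) = 10·log₁₀(1081000) = 60.3 dB SPL.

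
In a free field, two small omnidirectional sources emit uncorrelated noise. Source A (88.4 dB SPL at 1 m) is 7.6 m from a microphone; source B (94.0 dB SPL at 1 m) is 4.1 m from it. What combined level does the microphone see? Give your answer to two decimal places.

At the listener: L_A = 88.4 − 20·log₁₀(7.6) = 70.784 dB; L_B = 94.0 − 20·log₁₀(4.1) = 81.744 dB.
Combined: 10·log₁₀(10^(70.784/10)+10^(81.744/10)) = 82.08 dB SPL.

82.08 dB SPL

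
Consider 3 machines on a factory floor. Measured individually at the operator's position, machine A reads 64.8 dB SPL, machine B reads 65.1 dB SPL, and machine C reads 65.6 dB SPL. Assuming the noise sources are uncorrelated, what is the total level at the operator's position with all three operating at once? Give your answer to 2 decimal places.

Uncorrelated sources add in intensity (power), not in dB.
L_total = 10·log₁₀(10^(64.8/10) + 10^(65.1/10) + 10^(65.6/10)) = 10·log₁₀(9887000) = 69.95 dB SPL.

69.95 dB SPL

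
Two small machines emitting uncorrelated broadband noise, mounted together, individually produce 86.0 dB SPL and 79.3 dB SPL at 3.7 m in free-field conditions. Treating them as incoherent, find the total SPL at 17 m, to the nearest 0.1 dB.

Combined at 3.7 m: 10·log₁₀(10^(86.0/10)+10^(79.3/10)) = 86.84 dB SPL.
Then apply −20·log₁₀(17/3.7) = -13.24 dB → 73.6 dB SPL.

73.6 dB SPL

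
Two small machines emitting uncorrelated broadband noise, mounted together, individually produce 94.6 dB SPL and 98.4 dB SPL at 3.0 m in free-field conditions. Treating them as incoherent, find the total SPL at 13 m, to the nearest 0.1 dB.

87.2 dB SPL

Combined at 3.0 m: 10·log₁₀(10^(94.6/10)+10^(98.4/10)) = 99.91 dB SPL.
Then apply −20·log₁₀(13/3.0) = -12.74 dB → 87.2 dB SPL.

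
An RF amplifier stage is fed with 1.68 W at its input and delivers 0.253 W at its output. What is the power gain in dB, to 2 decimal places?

Power ratio → dB uses the 10·log₁₀ form:
10·log₁₀(0.253/1.68) = 10·log₁₀(0.1506) = -8.22 dB.

-8.22 dB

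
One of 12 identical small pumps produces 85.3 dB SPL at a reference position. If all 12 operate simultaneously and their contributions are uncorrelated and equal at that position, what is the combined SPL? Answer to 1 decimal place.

12 equal incoherent sources raise the level by 10·log₁₀(12) = 10.79 dB.
L_total = 85.3 + 10.79 = 96.1 dB SPL.

96.1 dB SPL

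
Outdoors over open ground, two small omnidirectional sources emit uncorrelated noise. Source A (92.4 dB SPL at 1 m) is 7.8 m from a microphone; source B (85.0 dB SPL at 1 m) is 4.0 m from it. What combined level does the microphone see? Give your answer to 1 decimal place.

76.8 dB SPL

At the listener: L_A = 92.4 − 20·log₁₀(7.8) = 74.56 dB; L_B = 85.0 − 20·log₁₀(4.0) = 72.96 dB.
Combined: 10·log₁₀(10^(74.56/10)+10^(72.96/10)) = 76.8 dB SPL.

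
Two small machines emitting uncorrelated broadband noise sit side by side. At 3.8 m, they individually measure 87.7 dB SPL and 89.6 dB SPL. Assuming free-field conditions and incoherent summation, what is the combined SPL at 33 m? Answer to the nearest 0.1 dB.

73.0 dB SPL

Combined at 3.8 m: 10·log₁₀(10^(87.7/10)+10^(89.6/10)) = 91.76 dB SPL.
Then apply −20·log₁₀(33/3.8) = -18.77 dB → 73.0 dB SPL.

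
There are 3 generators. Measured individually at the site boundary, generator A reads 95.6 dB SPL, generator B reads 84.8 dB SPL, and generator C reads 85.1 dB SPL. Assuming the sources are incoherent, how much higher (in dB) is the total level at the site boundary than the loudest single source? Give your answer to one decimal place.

0.7 dB

Uncorrelated sources add in intensity (power), not in dB.
L_total = 10·log₁₀(10^(95.6/10) + 10^(84.8/10) + 10^(85.1/10)) = 96.29 dB SPL.
Excess over the loudest (95.6 dB): 96.29 − 95.6 = 0.7 dB.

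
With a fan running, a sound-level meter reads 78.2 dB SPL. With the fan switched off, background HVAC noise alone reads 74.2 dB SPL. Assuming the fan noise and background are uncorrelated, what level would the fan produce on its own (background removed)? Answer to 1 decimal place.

Remove the background by subtracting linear intensities:
L_src = 10·log₁₀(10^(78.2/10) − 10^(74.2/10)) = 10·log₁₀(39770000) = 76.0 dB SPL.

76.0 dB SPL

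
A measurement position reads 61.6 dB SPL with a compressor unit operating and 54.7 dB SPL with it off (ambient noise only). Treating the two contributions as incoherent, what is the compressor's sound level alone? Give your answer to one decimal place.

Remove the background by subtracting linear intensities:
L_src = 10·log₁₀(10^(61.6/10) − 10^(54.7/10)) = 10·log₁₀(1150000) = 60.6 dB SPL.

60.6 dB SPL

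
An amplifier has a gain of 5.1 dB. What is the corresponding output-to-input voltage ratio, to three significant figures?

Voltage ratio = 10^(dB/20).
10^(5.1/20) = 10^(0.2550) = 1.80.

1.80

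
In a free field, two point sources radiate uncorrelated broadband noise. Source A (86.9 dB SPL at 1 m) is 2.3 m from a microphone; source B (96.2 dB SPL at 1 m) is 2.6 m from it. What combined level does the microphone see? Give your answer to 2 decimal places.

88.51 dB SPL

At the listener: L_A = 86.9 − 20·log₁₀(2.3) = 79.665 dB; L_B = 96.2 − 20·log₁₀(2.6) = 87.901 dB.
Combined: 10·log₁₀(10^(79.665/10)+10^(87.901/10)) = 88.51 dB SPL.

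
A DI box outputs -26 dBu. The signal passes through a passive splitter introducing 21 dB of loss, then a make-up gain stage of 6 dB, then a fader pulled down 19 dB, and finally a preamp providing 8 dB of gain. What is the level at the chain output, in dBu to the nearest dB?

-52 dBu

Cascaded gains and losses add directly in dB.
-26 − 21 + 6 − 19 + 8 = -52 dBu.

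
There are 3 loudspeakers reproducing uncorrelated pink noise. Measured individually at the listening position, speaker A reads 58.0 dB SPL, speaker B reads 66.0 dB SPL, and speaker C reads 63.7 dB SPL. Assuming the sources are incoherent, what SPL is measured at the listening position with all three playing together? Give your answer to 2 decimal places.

Add the sources as powers (linear), then convert back to dB:
L_total = 10·log₁₀(10^(58.0/10) + 10^(66.0/10) + 10^(63.7/10)) = 10·log₁₀(6956000) = 68.42 dB SPL.

68.42 dB SPL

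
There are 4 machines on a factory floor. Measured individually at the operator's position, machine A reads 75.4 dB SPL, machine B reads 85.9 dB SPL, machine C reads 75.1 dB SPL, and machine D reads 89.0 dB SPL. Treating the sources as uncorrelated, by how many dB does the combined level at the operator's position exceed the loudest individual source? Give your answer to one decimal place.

Incoherent sources sum as intensities:
L_total = 10·log₁₀(10^(75.4/10) + 10^(85.9/10) + 10^(75.1/10) + 10^(89.0/10)) = 90.97 dB SPL.
Excess over the loudest (89.0 dB): 90.97 − 89.0 = 2.0 dB.

2.0 dB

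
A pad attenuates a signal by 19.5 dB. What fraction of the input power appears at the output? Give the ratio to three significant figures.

0.0112

Power ratio = 10^(dB/10).
10^(-19.5/10) = 10^(-1.950) = 0.0112.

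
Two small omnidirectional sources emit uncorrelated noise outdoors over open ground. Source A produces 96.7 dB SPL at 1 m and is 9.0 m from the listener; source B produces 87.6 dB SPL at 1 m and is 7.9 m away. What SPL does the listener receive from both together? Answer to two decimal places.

At the listener: L_A = 96.7 − 20·log₁₀(9.0) = 77.615 dB; L_B = 87.6 − 20·log₁₀(7.9) = 69.647 dB.
Combined: 10·log₁₀(10^(77.615/10)+10^(69.647/10)) = 78.26 dB SPL.

78.26 dB SPL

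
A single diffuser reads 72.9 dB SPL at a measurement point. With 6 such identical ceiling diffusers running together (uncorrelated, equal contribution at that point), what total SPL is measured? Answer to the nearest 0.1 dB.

80.7 dB SPL

6 equal incoherent sources raise the level by 10·log₁₀(6) = 7.78 dB.
L_total = 72.9 + 7.78 = 80.7 dB SPL.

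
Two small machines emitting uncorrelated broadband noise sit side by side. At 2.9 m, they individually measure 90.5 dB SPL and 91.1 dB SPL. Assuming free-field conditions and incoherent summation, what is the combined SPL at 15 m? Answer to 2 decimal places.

Combined at 2.9 m: 10·log₁₀(10^(90.5/10)+10^(91.1/10)) = 93.821 dB SPL.
Then apply −20·log₁₀(15/2.9) = -14.274 dB → 79.55 dB SPL.

79.55 dB SPL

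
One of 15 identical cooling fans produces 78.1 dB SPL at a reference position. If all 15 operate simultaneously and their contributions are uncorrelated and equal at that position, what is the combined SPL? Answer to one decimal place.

89.9 dB SPL

15 equal incoherent sources raise the level by 10·log₁₀(15) = 11.76 dB.
L_total = 78.1 + 11.76 = 89.9 dB SPL.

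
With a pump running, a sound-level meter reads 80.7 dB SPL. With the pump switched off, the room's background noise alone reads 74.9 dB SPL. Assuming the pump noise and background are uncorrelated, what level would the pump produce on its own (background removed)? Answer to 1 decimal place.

Background correction is a power subtraction:
L_src = 10·log₁₀(10^(80.7/10) − 10^(74.9/10)) = 10·log₁₀(86590000) = 79.4 dB SPL.

79.4 dB SPL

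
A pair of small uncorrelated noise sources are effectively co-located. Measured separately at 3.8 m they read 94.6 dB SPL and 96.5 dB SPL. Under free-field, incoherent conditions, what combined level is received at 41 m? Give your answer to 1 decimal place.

Combined at 3.8 m: 10·log₁₀(10^(94.6/10)+10^(96.5/10)) = 98.66 dB SPL.
Then apply −20·log₁₀(41/3.8) = -20.66 dB → 78.0 dB SPL.

78.0 dB SPL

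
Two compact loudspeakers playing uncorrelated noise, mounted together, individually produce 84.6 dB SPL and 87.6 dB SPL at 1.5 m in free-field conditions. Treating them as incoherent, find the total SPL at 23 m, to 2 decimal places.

65.65 dB SPL

Combined at 1.5 m: 10·log₁₀(10^(84.6/10)+10^(87.6/10)) = 89.364 dB SPL.
Then apply −20·log₁₀(23/1.5) = -23.713 dB → 65.65 dB SPL.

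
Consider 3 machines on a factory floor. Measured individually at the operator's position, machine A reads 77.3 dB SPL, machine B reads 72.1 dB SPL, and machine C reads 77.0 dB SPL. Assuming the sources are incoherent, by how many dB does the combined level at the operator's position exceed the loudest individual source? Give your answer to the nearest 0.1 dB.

3.5 dB

Add the sources as powers (linear), then convert back to dB:
L_total = 10·log₁₀(10^(77.3/10) + 10^(72.1/10) + 10^(77.0/10)) = 80.79 dB SPL.
Excess over the loudest (77.3 dB): 80.79 − 77.3 = 3.5 dB.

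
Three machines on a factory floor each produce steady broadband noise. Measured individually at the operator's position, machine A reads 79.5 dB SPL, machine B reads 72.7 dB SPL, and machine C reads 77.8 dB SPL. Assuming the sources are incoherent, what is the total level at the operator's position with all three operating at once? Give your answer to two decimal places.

82.25 dB SPL

Uncorrelated sources add in intensity (power), not in dB.
L_total = 10·log₁₀(10^(79.5/10) + 10^(72.7/10) + 10^(77.8/10)) = 10·log₁₀(168000000) = 82.25 dB SPL.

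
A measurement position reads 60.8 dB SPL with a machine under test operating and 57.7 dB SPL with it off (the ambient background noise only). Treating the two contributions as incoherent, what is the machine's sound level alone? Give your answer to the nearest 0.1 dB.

57.9 dB SPL

Subtract intensities: L_src = 10·log₁₀(10^(L_total/10) − 10^(L_bg/10)).
L_src = 10·log₁₀(10^(60.8/10) − 10^(57.7/10)) = 10·log₁₀(613400) = 57.9 dB SPL.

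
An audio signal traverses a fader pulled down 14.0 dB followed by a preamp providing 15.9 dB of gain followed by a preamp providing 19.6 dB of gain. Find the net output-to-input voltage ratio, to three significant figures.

Net gain = (−14.0) + 15.9 + 19.6 = 21.5 dB.
Voltage ratio = 10^(21.5/20) = 11.9.

11.9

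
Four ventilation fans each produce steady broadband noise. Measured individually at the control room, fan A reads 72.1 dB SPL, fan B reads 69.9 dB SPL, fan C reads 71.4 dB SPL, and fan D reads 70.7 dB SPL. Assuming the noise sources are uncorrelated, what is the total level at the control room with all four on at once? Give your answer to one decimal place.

77.1 dB SPL

Incoherent sources sum as intensities:
L_total = 10·log₁₀(10^(72.1/10) + 10^(69.9/10) + 10^(71.4/10) + 10^(70.7/10)) = 10·log₁₀(51540000) = 77.1 dB SPL.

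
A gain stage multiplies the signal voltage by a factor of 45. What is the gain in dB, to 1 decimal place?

Voltage is an amplitude quantity, so gain = 20·log₁₀(V_out/V_in).
20·log₁₀(45) = 33.1 dB.

33.1 dB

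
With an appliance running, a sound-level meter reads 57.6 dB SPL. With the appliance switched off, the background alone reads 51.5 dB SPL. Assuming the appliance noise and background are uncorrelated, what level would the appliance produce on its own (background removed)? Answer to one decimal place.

Background correction is a power subtraction:
L_src = 10·log₁₀(10^(57.6/10) − 10^(51.5/10)) = 10·log₁₀(434200) = 56.4 dB SPL.

56.4 dB SPL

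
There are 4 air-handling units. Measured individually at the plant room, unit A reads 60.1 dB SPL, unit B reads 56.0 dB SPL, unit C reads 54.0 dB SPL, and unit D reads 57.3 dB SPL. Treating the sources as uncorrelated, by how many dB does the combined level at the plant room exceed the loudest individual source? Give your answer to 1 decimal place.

Incoherent sources sum as intensities:
L_total = 10·log₁₀(10^(60.1/10) + 10^(56.0/10) + 10^(54.0/10) + 10^(57.3/10)) = 63.44 dB SPL.
Excess over the loudest (60.1 dB): 63.44 − 60.1 = 3.3 dB.

3.3 dB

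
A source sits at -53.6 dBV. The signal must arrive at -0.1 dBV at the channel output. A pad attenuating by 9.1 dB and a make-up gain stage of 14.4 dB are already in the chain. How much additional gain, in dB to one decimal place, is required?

The required make-up gain is the shortfall in the dB sum.
G = -0.1 − (-53.6) + 9.1 − 14.4 = 48.2 dB.

48.2 dB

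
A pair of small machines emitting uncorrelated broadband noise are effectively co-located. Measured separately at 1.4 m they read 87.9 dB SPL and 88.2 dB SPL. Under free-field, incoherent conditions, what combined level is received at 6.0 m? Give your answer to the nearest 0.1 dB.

Combined at 1.4 m: 10·log₁₀(10^(87.9/10)+10^(88.2/10)) = 91.06 dB SPL.
Then apply −20·log₁₀(6.0/1.4) = -12.64 dB → 78.4 dB SPL.

78.4 dB SPL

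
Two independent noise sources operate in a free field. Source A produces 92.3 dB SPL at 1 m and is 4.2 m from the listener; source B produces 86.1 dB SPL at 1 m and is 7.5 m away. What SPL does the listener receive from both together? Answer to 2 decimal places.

At the listener: L_A = 92.3 − 20·log₁₀(4.2) = 79.835 dB; L_B = 86.1 − 20·log₁₀(7.5) = 68.599 dB.
Combined: 10·log₁₀(10^(79.835/10)+10^(68.599/10)) = 80.15 dB SPL.

80.15 dB SPL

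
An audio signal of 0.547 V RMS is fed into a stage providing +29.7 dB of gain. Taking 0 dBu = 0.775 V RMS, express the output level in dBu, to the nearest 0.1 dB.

+26.7 dBu

Input level: 20·log₁₀(0.547/0.775) = -3.03 dBu.
Output: -3.03 + 29.7 = +26.7 dBu.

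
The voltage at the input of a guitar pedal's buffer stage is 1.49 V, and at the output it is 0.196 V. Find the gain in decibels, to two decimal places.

-17.62 dB

Voltage ratio → dB uses the 20·log₁₀ form:
20·log₁₀(0.196/1.49) = 20·log₁₀(0.1315) = -17.62 dB.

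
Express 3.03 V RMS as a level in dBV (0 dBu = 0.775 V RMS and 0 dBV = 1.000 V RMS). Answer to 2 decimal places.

+9.63 dBV

dBV = 20·log₁₀(V / 1.000 V).
20·log₁₀(3.03/1.000) = +9.63 dBV.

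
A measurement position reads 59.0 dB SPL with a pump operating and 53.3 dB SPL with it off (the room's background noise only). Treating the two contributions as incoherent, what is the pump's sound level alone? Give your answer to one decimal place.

57.6 dB SPL

Subtract intensities: L_src = 10·log₁₀(10^(L_total/10) − 10^(L_bg/10)).
L_src = 10·log₁₀(10^(59.0/10) − 10^(53.3/10)) = 10·log₁₀(580500) = 57.6 dB SPL.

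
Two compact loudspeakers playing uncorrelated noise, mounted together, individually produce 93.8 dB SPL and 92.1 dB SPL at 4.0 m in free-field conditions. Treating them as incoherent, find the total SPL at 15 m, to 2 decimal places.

84.56 dB SPL

Combined at 4.0 m: 10·log₁₀(10^(93.8/10)+10^(92.1/10)) = 96.043 dB SPL.
Then apply −20·log₁₀(15/4.0) = -11.481 dB → 84.56 dB SPL.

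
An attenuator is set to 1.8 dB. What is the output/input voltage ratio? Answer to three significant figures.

0.813

Voltage ratio = 10^(dB/20).
10^(-1.8/20) = 10^(-0.09000) = 0.813.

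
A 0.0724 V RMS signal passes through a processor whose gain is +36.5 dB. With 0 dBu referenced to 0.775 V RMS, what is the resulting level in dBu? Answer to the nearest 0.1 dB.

Input level: 20·log₁₀(0.0724/0.775) = -20.59 dBu.
Output: -20.59 + 36.5 = +15.9 dBu.

+15.9 dBu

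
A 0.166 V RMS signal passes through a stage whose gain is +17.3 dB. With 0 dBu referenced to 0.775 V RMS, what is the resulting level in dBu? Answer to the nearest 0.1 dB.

Input level: 20·log₁₀(0.166/0.775) = -13.38 dBu.
Output: -13.38 + 17.3 = +3.9 dBu.

+3.9 dBu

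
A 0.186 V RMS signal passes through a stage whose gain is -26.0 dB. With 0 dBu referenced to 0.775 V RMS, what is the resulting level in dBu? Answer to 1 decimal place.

Input level: 20·log₁₀(0.186/0.775) = -12.40 dBu.
Output: -12.40 − 26.0 = -38.4 dBu.

-38.4 dBu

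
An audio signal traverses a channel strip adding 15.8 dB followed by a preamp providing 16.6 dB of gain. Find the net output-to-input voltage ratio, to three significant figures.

Net gain = 15.8 + 16.6 = 32.4 dB.
Voltage ratio = 10^(32.4/20) = 41.7.

41.7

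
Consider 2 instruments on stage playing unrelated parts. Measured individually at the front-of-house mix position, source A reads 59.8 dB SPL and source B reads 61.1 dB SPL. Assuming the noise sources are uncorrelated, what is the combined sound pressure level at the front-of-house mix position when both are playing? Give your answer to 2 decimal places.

Incoherent sources sum as intensities:
L_total = 10·log₁₀(10^(59.8/10) + 10^(61.1/10)) = 10·log₁₀(2243000) = 63.51 dB SPL.

63.51 dB SPL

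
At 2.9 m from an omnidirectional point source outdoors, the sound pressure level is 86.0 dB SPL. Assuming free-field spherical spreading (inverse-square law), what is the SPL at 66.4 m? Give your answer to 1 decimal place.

Free-field point source: level drops by 20·log₁₀ of the distance ratio.
ΔL = −20·log₁₀(66.4/2.9) = -27.20 dB, so L₂ = 86.0 + (-27.20) = 58.8 dB SPL.

58.8 dB SPL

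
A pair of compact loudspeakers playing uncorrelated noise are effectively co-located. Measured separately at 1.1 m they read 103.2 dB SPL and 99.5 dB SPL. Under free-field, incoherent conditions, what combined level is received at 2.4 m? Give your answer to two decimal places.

Combined at 1.1 m: 10·log₁₀(10^(103.2/10)+10^(99.5/10)) = 104.743 dB SPL.
Then apply −20·log₁₀(2.4/1.1) = -6.776 dB → 97.97 dB SPL.

97.97 dB SPL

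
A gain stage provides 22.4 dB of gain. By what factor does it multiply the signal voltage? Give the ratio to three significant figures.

Voltage ratio = 10^(dB/20).
10^(22.4/20) = 10^(1.120) = 13.2.

13.2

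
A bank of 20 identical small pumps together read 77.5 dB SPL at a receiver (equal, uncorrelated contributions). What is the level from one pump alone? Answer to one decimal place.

64.5 dB SPL

20 equal incoherent sources add 10·log₁₀(20) = 13.01 dB over one source.
L_one = 77.5 − 13.01 = 64.5 dB SPL.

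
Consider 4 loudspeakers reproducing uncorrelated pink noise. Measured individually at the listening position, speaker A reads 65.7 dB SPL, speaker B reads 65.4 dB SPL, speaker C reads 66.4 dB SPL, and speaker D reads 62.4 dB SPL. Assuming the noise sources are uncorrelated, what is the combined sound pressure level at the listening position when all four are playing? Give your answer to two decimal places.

71.23 dB SPL

Add the sources as powers (linear), then convert back to dB:
L_total = 10·log₁₀(10^(65.7/10) + 10^(65.4/10) + 10^(66.4/10) + 10^(62.4/10)) = 10·log₁₀(13290000) = 71.23 dB SPL.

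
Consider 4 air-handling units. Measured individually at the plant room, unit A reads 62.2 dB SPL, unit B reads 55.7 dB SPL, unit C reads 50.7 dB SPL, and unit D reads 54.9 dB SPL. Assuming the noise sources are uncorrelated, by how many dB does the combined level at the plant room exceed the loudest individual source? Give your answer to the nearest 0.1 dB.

Add the sources as powers (linear), then convert back to dB:
L_total = 10·log₁₀(10^(62.2/10) + 10^(55.7/10) + 10^(50.7/10) + 10^(54.9/10)) = 63.91 dB SPL.
Excess over the loudest (62.2 dB): 63.91 − 62.2 = 1.7 dB.

1.7 dB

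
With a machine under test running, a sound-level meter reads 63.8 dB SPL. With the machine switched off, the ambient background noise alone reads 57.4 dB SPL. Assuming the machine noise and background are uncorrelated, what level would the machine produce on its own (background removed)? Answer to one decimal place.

Remove the background by subtracting linear intensities:
L_src = 10·log₁₀(10^(63.8/10) − 10^(57.4/10)) = 10·log₁₀(1849000) = 62.7 dB SPL.

62.7 dB SPL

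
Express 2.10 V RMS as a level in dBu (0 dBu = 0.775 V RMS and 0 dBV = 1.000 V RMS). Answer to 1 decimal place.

+8.7 dBu

dBu = 20·log₁₀(V / 0.775 V).
20·log₁₀(2.10/0.775) = +8.7 dBu.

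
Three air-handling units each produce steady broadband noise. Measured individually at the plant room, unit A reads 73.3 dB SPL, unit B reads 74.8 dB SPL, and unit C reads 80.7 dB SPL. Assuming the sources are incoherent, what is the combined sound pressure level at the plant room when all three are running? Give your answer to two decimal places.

Incoherent sources sum as intensities:
L_total = 10·log₁₀(10^(73.3/10) + 10^(74.8/10) + 10^(80.7/10)) = 10·log₁₀(169100000) = 82.28 dB SPL.

82.28 dB SPL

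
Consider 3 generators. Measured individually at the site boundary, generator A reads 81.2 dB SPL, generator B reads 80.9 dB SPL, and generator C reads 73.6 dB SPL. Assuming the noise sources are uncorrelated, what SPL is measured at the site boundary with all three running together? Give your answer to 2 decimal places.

84.44 dB SPL

Uncorrelated sources add in intensity (power), not in dB.
L_total = 10·log₁₀(10^(81.2/10) + 10^(80.9/10) + 10^(73.6/10)) = 10·log₁₀(277800000) = 84.44 dB SPL.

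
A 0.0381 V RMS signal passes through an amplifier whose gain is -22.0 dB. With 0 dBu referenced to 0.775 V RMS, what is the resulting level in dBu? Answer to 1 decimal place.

-48.2 dBu

Input level: 20·log₁₀(0.0381/0.775) = -26.17 dBu.
Output: -26.17 − 22.0 = -48.2 dBu.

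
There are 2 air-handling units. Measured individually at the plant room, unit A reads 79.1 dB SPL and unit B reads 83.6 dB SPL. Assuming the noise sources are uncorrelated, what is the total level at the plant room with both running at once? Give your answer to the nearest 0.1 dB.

Add the sources as powers (linear), then convert back to dB:
L_total = 10·log₁₀(10^(79.1/10) + 10^(83.6/10)) = 10·log₁₀(310400000) = 84.9 dB SPL.

84.9 dB SPL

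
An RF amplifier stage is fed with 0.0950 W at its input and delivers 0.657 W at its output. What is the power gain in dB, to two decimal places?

Power ratio → dB uses the 10·log₁₀ form:
10·log₁₀(0.657/0.0950) = 10·log₁₀(6.916) = 8.40 dB.

8.40 dB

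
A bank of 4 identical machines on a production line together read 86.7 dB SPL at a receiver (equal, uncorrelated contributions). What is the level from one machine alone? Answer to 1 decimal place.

80.7 dB SPL

4 equal incoherent sources add 10·log₁₀(4) = 6.02 dB over one source.
L_one = 86.7 − 6.02 = 80.7 dB SPL.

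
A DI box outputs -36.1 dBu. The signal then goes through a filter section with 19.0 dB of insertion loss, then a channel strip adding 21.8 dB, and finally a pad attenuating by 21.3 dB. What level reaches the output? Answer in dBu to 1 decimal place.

Cascaded gains and losses add directly in dB.
-36.1 − 19.0 + 21.8 − 21.3 = -54.6 dBu.

-54.6 dBu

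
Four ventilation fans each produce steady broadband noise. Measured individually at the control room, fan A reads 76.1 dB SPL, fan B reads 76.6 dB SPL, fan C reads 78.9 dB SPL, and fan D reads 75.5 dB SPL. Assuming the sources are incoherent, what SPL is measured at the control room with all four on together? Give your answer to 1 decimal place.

Incoherent sources sum as intensities:
L_total = 10·log₁₀(10^(76.1/10) + 10^(76.6/10) + 10^(78.9/10) + 10^(75.5/10)) = 10·log₁₀(199600000) = 83.0 dB SPL.

83.0 dB SPL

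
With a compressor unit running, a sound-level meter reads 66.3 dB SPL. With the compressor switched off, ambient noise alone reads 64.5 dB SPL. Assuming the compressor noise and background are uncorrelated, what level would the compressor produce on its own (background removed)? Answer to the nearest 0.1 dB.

61.6 dB SPL

Remove the background by subtracting linear intensities:
L_src = 10·log₁₀(10^(66.3/10) − 10^(64.5/10)) = 10·log₁₀(1447000) = 61.6 dB SPL.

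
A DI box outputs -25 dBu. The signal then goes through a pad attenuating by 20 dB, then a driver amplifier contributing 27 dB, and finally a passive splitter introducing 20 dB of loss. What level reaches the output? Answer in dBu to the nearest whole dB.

-38 dBu

Gain stages sum in dB:
-25 − 20 + 27 − 20 = -38 dBu.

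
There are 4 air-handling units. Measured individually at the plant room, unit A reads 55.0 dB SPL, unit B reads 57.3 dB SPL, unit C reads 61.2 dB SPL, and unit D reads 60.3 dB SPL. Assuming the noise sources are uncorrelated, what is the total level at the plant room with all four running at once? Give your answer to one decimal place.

65.1 dB SPL

Add the sources as powers (linear), then convert back to dB:
L_total = 10·log₁₀(10^(55.0/10) + 10^(57.3/10) + 10^(61.2/10) + 10^(60.3/10)) = 10·log₁₀(3243000) = 65.1 dB SPL.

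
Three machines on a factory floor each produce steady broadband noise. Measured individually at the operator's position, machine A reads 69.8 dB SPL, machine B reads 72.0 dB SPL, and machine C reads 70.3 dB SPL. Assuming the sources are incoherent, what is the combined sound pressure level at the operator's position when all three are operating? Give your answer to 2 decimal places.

75.58 dB SPL

Incoherent sources sum as intensities:
L_total = 10·log₁₀(10^(69.8/10) + 10^(72.0/10) + 10^(70.3/10)) = 10·log₁₀(36110000) = 75.58 dB SPL.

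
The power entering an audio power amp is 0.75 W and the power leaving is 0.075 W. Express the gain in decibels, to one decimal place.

For a power ratio, dB = 10·log₁₀(P₂/P₁).
10·log₁₀(0.075/0.75) = 10·log₁₀(0.1000) = -10.0 dB.

-10.0 dB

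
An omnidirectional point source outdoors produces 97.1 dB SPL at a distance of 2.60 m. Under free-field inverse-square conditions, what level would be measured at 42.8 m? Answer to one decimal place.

72.8 dB SPL

Free-field point source: level drops by 20·log₁₀ of the distance ratio.
ΔL = −20·log₁₀(42.8/2.60) = -24.33 dB, so L₂ = 97.1 + (-24.33) = 72.8 dB SPL.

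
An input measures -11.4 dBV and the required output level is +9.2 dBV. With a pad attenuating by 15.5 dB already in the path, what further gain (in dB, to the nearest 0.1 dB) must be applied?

The required make-up gain is the shortfall in the dB sum.
G = +9.2 − (-11.4) + 15.5 = 36.1 dB.

36.1 dB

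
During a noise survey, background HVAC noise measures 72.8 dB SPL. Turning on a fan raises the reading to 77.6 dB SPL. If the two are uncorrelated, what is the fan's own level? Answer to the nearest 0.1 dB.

Remove the background by subtracting linear intensities:
L_src = 10·log₁₀(10^(77.6/10) − 10^(72.8/10)) = 10·log₁₀(38490000) = 75.9 dB SPL.

75.9 dB SPL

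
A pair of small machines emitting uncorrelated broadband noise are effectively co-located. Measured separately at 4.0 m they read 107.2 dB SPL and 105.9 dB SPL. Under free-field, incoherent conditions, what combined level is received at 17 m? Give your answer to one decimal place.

Combined at 4.0 m: 10·log₁₀(10^(107.2/10)+10^(105.9/10)) = 109.61 dB SPL.
Then apply −20·log₁₀(17/4.0) = -12.57 dB → 97.0 dB SPL.

97.0 dB SPL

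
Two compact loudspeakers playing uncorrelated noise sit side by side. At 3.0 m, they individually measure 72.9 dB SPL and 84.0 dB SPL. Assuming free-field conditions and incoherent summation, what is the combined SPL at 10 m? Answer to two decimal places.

73.87 dB SPL

Combined at 3.0 m: 10·log₁₀(10^(72.9/10)+10^(84.0/10)) = 84.325 dB SPL.
Then apply −20·log₁₀(10/3.0) = -10.458 dB → 73.87 dB SPL.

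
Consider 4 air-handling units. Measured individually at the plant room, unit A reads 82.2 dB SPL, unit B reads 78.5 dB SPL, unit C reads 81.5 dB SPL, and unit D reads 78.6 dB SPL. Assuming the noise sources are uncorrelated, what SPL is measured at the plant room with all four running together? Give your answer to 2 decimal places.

86.54 dB SPL

Add the sources as powers (linear), then convert back to dB:
L_total = 10·log₁₀(10^(82.2/10) + 10^(78.5/10) + 10^(81.5/10) + 10^(78.6/10)) = 10·log₁₀(450500000) = 86.54 dB SPL.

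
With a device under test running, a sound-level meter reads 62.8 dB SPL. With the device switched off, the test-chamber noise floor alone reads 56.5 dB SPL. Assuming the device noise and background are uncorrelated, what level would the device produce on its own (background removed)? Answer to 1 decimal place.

61.6 dB SPL

Subtract intensities: L_src = 10·log₁₀(10^(L_total/10) − 10^(L_bg/10)).
L_src = 10·log₁₀(10^(62.8/10) − 10^(56.5/10)) = 10·log₁₀(1459000) = 61.6 dB SPL.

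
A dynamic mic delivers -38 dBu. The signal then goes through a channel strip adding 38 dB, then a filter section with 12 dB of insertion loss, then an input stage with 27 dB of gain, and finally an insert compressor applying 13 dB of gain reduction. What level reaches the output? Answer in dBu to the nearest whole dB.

In dB, series stages simply add:
-38 + 38 − 12 + 27 − 13 = +2 dBu.

+2 dBu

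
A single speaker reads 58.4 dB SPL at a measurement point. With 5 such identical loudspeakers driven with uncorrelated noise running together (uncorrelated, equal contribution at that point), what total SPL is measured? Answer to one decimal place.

65.4 dB SPL

5 equal incoherent sources raise the level by 10·log₁₀(5) = 6.99 dB.
L_total = 58.4 + 6.99 = 65.4 dB SPL.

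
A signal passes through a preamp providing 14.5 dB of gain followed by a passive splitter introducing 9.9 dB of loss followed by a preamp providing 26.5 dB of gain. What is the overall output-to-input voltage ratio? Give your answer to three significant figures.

35.9

Net gain = 14.5 + (−9.9) + 26.5 = 31.1 dB.
Voltage ratio = 10^(31.1/20) = 35.9.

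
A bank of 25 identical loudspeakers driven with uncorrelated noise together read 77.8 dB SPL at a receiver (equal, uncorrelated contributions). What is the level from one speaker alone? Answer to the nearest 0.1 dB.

25 equal incoherent sources add 10·log₁₀(25) = 13.98 dB over one source.
L_one = 77.8 − 13.98 = 63.8 dB SPL.

63.8 dB SPL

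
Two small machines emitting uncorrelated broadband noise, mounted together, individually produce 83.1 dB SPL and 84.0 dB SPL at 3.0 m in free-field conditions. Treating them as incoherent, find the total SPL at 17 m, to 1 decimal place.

71.5 dB SPL

Combined at 3.0 m: 10·log₁₀(10^(83.1/10)+10^(84.0/10)) = 86.58 dB SPL.
Then apply −20·log₁₀(17/3.0) = -15.07 dB → 71.5 dB SPL.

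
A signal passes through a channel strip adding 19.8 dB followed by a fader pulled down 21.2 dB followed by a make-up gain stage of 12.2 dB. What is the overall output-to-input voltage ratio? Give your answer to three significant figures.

Net gain = 19.8 + (−21.2) + 12.2 = 10.8 dB.
Voltage ratio = 10^(10.8/20) = 3.47.

3.47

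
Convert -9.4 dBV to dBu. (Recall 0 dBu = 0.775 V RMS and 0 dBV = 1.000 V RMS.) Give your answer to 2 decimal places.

The offset between the scales is 20·log₁₀(0.775/1.000) = −2.214 dB.
So dBu = -9.4 + 2.214 = -7.19 dBu.

-7.19 dBu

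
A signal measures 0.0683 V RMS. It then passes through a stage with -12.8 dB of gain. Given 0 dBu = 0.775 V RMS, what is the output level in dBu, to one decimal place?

Input level: 20·log₁₀(0.0683/0.775) = -21.10 dBu.
Output: -21.10 − 12.8 = -33.9 dBu.

-33.9 dBu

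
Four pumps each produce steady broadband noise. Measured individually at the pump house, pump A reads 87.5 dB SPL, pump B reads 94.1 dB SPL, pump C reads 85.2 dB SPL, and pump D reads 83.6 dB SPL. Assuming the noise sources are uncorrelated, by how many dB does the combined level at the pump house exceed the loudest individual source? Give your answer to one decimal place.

1.6 dB

Uncorrelated sources add in intensity (power), not in dB.
L_total = 10·log₁₀(10^(87.5/10) + 10^(94.1/10) + 10^(85.2/10) + 10^(83.6/10)) = 95.67 dB SPL.
Excess over the loudest (94.1 dB): 95.67 − 94.1 = 1.6 dB.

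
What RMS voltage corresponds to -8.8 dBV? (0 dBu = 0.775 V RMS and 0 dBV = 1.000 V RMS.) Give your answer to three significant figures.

0.363 V

V = 1.000 V × 10^(-8.8/20).
= 1.000 × 0.3631 = 0.363 V.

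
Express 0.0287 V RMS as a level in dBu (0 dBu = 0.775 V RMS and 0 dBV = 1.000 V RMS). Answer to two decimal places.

-28.63 dBu

dBu = 20·log₁₀(V / 0.775 V).
20·log₁₀(0.0287/0.775) = -28.63 dBu.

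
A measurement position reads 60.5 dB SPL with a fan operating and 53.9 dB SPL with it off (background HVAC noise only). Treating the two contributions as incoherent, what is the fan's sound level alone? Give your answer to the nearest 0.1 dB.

59.4 dB SPL

Remove the background by subtracting linear intensities:
L_src = 10·log₁₀(10^(60.5/10) − 10^(53.9/10)) = 10·log₁₀(876500) = 59.4 dB SPL.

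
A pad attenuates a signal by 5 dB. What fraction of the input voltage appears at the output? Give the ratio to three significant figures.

0.562

Voltage ratio = 10^(dB/20).
10^(-5/20) = 10^(-0.2500) = 0.562.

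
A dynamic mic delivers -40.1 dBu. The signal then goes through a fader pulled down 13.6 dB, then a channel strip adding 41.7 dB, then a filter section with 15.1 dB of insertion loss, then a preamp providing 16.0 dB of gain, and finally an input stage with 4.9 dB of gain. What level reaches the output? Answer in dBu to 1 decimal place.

-6.2 dBu

Cascaded gains and losses add directly in dB.
-40.1 − 13.6 + 41.7 − 15.1 + 16.0 + 4.9 = -6.2 dBu.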